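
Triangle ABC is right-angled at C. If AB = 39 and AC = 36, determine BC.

Rearranging the Pythagorean theorem to solve for the unknown leg:
leg^2 = hypotenuse^2 - known_leg^2 = 1521 - 1296 = 225
leg = sqrt(225) = 15.

15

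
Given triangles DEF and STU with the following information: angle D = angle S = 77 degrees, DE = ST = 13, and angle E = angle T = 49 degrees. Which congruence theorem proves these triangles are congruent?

The given information provides:
angle D = angle S = 77 degrees, DE = ST = 13, and angle E = angle T = 49 degrees
This matches the ASA congruence theorem.
Two pairs of corresponding angles and the included side are equal (Angle-Side-Angle).

ASA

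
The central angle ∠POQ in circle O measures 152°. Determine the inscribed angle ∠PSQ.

An inscribed angle intercepts an arc from a point on the circle, while the central angle intercepts the same arc from the center.
The inscribed angle is always half the central angle: 152° / 2 = 76°.

76°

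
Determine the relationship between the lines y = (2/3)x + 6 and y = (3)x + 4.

Slope of line 1: m1 = 2/3
Slope of line 2: m2 = 3
m1 != m2 and m1*m2 = 2 != -1. Neither.

Neither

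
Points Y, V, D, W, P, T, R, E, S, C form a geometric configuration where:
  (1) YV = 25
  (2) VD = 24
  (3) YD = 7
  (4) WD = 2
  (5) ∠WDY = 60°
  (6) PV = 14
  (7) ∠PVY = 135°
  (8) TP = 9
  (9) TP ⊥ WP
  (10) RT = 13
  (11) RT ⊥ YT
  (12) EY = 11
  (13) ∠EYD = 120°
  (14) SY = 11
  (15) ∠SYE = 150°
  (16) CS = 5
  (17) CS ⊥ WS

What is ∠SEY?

Step 1: By the law of cosines on triangle EYS: ES² = 11² + 11² − 2·11·11·cos(150°) = 451.58, so ES ≈ 21.25.
Step 2: By the inverse law of cosines on triangle SEY: cos(∠SEY) = (21.25² + 11² − 11²) / (2·21.25·11) = 451.58/467.51 = 0.9659, so ∠SEY = 15°.

Therefore, the measure of angle ∠SEY = 15°.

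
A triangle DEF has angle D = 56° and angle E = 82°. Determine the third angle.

The interior angles sum to 180°: angle F = 180 - 56 - 82 = 42°.
The triangle is acute (angles 56°, 82°, 42°).

42 degrees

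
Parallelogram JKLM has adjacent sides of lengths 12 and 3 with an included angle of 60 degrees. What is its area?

The area of a parallelogram equals the product of two adjacent sides times the sine of the included angle.
This is because the height equals 3 * sin(60°) = 3*sqrt(3)/2.
Area = 12 * 3*sqrt(3)/2 = 18*sqrt(3)

18*sqrt(3)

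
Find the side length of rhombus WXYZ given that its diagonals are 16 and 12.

The diagonals of a rhombus bisect each other at right angles.
Half-diagonals: 16/2 = 8 and 12/2 = 6
side = sqrt(8^2 + 6^2)
side = sqrt(64 + 36)
side = sqrt(100) = 10

10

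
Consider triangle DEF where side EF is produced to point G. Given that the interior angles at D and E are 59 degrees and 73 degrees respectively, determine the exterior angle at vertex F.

The interior angle at F is 180 - 59 - 73 = 48 degrees.
The exterior angle and interior angle at F are supplementary:
Exterior angle = 180 - 48 = 132 degrees.

132 degrees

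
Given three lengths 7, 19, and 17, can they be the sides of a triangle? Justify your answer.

For three segments to close into a triangle, no single side can be as long as the other two combined.
The longest side is 19, and 7 + 17 = 24 > 19.
A triangle can be formed.

Yes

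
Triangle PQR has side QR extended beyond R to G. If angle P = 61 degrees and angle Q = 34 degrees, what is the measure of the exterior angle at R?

The interior angle at R is 180 - 61 - 34 = 85 degrees.
The exterior angle and interior angle at R are supplementary:
Exterior angle = 180 - 85 = 95 degrees.

95 degrees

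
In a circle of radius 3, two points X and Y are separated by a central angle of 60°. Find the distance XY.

Drop a perpendicular from the center to the chord, bisecting both the chord and the central angle.
Each half-chord = r sin(θ/2) = 3 sin(30°).
The full chord = 2 × 3 × sin(30°) = 3.

3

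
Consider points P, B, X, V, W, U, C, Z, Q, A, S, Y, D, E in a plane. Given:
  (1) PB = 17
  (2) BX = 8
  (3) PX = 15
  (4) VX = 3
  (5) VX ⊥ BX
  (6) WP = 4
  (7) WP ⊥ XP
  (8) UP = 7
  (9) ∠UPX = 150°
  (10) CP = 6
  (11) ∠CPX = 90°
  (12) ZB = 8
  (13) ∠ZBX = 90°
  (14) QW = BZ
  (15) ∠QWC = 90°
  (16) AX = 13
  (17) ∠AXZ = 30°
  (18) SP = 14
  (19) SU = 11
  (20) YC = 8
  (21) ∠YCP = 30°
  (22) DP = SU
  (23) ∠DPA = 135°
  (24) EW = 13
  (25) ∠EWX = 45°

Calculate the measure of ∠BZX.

Step 1: By the law of cosines on triangle ZBX: ZX² = 8² + 8² − 2·8·8·cos(90°) = 128, so ZX = 8·√2.
Step 2: By the inverse law of cosines on triangle BZX: cos(∠BZX) = (8² + (8·√2)² − 8²) / (2·8·8·√2) = 128/181.02 = 0.7071, so ∠BZX = 45°.

Therefore, the measure of angle ∠BZX = 45°.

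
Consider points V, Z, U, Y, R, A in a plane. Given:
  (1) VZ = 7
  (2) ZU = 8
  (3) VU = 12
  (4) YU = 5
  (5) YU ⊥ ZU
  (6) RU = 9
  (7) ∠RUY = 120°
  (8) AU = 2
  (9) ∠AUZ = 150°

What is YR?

Step 1: By the law of cosines on triangle YUR: YR² = 5² + 9² − 2·5·9·cos(120°) = 151, so YR = √151.

Therefore, the length of YR = √151.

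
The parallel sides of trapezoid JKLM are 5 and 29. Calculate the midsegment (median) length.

midsegment = (5 + 29) / 2 = 34 / 2 = 17

17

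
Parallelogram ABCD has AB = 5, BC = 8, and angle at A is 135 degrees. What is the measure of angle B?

Consecutive angles are supplementary: angle B = 180 - 135 = 45 degrees.

45 degrees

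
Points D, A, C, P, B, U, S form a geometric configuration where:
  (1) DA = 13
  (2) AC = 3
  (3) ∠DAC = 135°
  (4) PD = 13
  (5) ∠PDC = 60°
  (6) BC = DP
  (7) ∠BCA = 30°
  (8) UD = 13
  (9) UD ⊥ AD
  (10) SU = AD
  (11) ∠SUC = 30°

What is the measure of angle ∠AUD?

Step 1: By the law of cosines on triangle UDA: UA² = 13² + 13² − 2·13·13·cos(90°) = 338, so UA = 13·√2.
Step 2: By the inverse law of cosines on triangle AUD: cos(∠AUD) = ((13·√2)² + 13² − 13²) / (2·13·√2·13) = 338/478 = 0.7071, so ∠AUD = 45°.

Therefore, the measure of angle ∠AUD = 45°.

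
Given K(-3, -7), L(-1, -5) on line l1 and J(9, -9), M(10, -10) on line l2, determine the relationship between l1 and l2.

Slope of line 1: m1 = (-5 - -7)/(-1 - -3) = 2/2 = 1
Slope of line 2: m2 = (-10 - -9)/(10 - 9) = -1/1 = -1
m1 * m2 = -1, so perpendicular.

Perpendicular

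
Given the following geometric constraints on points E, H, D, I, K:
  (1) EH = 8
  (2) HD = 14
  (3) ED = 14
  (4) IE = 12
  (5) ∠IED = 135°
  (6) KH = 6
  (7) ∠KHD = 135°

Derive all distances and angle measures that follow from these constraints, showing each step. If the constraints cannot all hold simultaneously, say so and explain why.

The constraints are consistent.

Step 1: From DE = 14, EI = 12, and ∠DEI = 135°, by the law of cosines:
  DI² = DE² + EI² - 2·DE·EI·cos(135°) = 196 + 144 + 237.6 = 577.6
  DI ≈ 24.03

Step 2: From DH = 14, HK = 6, and ∠DHK = 135°, by the law of cosines:
  DK² = DH² + HK² - 2·DH·HK·cos(135°) = 196 + 36 + 118.8 = 350.8
  DK ≈ 18.73

Step 3: From ED = 14, EH = 8, DH = 14, by the inverse law of cosines:
  cos(∠DEH) = (ED² + EH² - DH²) / (2·ED·EH)
  ∠DEH = 73.4°

Step 4: From HD = 14, HE = 8, DE = 14, by the inverse law of cosines:
  cos(∠DHE) = (HD² + HE² - DE²) / (2·HD·HE)
  ∠DHE = 73.4°

Step 5: From DE = 14, DH = 14, EH = 8, by the inverse law of cosines:
  cos(∠EDH) = (DE² + DH² - EH²) / (2·DE·DH)
  ∠EDH = 33.2°

Step 6: From DE = 14, DI = 24.03, EI = 12, by the inverse law of cosines:
  cos(∠EDI) = (DE² + DI² - EI²) / (2·DE·DI)
  ∠EDI = 20.68°

Step 7: From DH = 14, DK = 18.73, HK = 6, by the inverse law of cosines:
  cos(∠HDK) = (DH² + DK² - HK²) / (2·DH·DK)
  ∠HDK = 13.09°

Step 8: From ID = 24.03, IE = 12, DE = 14, by the inverse law of cosines:
  cos(∠DIE) = (ID² + IE² - DE²) / (2·ID·IE)
  ∠DIE = 24.32°

Step 9: From KD = 18.73, KH = 6, DH = 14, by the inverse law of cosines:
  cos(∠DKH) = (KD² + KH² - DH²) / (2·KD·KH)
  ∠DKH = 31.91°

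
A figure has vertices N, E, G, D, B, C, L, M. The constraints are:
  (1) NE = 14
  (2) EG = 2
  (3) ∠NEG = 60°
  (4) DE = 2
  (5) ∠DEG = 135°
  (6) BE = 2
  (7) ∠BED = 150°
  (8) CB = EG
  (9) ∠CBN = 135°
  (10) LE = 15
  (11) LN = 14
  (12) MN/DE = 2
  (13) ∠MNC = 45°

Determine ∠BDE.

Step 1: By the law of cosines on triangle DEB: DB² = 2² + 2² − 2·2·2·cos(150°) = 14.93, so DB ≈ 3.86.
Step 2: By the inverse law of cosines on triangle BDE: cos(∠BDE) = (3.86² + 2² − 2²) / (2·3.86·2) = 14.93/15.45 = 0.9659, so ∠BDE = 15°.

Therefore, the measure of angle ∠BDE = 15°.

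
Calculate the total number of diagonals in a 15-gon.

Total line segments between 15 vertices = C(15,2) = 105.
Subtract the 15 sides: 105 - 15 = 90 diagonals.

90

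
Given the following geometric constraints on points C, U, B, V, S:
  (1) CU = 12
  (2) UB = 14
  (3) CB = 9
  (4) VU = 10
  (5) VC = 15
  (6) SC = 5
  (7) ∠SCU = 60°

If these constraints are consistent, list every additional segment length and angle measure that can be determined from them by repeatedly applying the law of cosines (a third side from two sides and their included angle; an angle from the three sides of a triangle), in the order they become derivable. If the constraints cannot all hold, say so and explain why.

The constraints are consistent. Derivable facts, in order:
After 1 step:
- US = √109
- ∠BCU = 82.28°
- ∠BUC = 39.57°
- ∠CBU = 58.14°
- ∠CUV = 85.46°
- ∠CVU = 52.89°
- ∠UCV = 41.65°
After 2 steps:
- ∠CSU = 95.5°
- ∠CUS = 24.5°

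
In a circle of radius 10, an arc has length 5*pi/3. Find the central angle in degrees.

θ = 360 × 5*pi/3 / (2π × 10) = 30° (rearranging arc length formula).

30°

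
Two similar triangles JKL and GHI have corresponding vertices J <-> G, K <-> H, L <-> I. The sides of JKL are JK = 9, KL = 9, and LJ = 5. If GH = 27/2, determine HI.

Similar triangles have proportional sides. Setting up the proportion:
GH / JK = HI / KL
27/2 / 9 = HI / 9
HI = 9 * 27/2 / 9 = 27/2.

27/2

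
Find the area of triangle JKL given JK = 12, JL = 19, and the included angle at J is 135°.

When two sides and the included angle are known, the area formula is (1/2)ab sin(C).
The height from one side to the opposite vertex is 19 sin(135°) = 19*sqrt(2)/2.
Area = (1/2) * 12 * 19*sqrt(2)/2 = 57*sqrt(2).

57*sqrt(2)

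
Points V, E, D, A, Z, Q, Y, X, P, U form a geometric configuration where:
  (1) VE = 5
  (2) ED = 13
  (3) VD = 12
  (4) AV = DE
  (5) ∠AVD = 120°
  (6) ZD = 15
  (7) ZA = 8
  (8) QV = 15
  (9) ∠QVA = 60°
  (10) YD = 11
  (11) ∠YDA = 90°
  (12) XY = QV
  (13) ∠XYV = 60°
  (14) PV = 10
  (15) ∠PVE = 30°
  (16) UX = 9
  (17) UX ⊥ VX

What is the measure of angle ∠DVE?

Step 1: By the inverse law of cosines on triangle DVE: cos(∠DVE) = (12² + 5² − 13²) / (2·12·5) = 0/120 = 0, so ∠DVE = 90°.

Therefore, the measure of angle ∠DVE = 90°.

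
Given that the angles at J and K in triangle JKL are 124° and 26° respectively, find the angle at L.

By the triangle angle sum property, the three interior angles of any triangle add up to 180°.
We know angle J = 124° and angle K = 26°, so their sum is 150°.
Therefore angle L = 180° - 150° = 30°.

30 degrees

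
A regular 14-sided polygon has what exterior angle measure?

Each exterior angle of a regular n-gon is 360 / n.
For n = 14: 360 / 14 = 180/7 degrees.

180/7 degrees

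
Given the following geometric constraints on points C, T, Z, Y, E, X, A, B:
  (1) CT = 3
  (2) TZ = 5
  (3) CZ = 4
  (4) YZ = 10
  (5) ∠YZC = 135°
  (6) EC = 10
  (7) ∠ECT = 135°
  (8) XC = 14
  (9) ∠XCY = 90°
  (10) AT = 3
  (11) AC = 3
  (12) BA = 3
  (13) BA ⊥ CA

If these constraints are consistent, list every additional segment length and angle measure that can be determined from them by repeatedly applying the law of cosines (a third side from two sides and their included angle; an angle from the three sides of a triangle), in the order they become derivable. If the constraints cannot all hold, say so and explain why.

The constraints are consistent. Derivable facts, in order:
After 1 step:
- CB = 3·√2
- CY ≈ 13.14
- TE ≈ 12.31
- ∠ACT = 60°
- ∠ATC = 60°
- ∠CAT = 60°
- ∠CTZ = 53.13°
- ∠CZT = 36.87°
- ∠TCZ = 90°
After 2 steps:
- YX ≈ 19.2
- ∠ABC = 45°
- ∠ACB = 45°
- ∠CET = 9.93°
- ∠CTE = 35.07°
- ∠CYZ = 12.43°
- ∠YCZ = 32.57°
After 3 steps:
- ∠CXY = 43.18°
- ∠CYX = 46.82°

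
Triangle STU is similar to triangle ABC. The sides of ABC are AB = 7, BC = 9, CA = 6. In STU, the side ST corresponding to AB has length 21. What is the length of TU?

k = 21/7 = 3. TU = 3 * 9 = 27.

27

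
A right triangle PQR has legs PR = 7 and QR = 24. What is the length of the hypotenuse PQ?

PQ = sqrt(7^2 + 24^2) = sqrt(625) = 25

25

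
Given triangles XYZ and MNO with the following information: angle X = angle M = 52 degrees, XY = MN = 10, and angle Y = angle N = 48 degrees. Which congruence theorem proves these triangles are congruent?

The given information matches ASA: Two pairs of corresponding angles and the included side are equal (Angle-Side-Angle).

ASA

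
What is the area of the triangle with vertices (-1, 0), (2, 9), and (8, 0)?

Using the Shoelace formula for a triangle:
Area = (1/2)|x0(y1 - y2) + x1(y2 - y0) + x2(y0 - y1)|
Area = (1/2)|-1(9 - 0) + 2(0 - 0) + 8(0 - 9)|
Area = (1/2)|-9 + 0 + -72|
Area = (1/2)|-81|
Area = (1/2)(81)
Area = 81/2

81/2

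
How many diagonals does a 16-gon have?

The number of diagonals in an n-gon is n(n - 3)/2.
For n = 16: 16(16 - 3)/2 = 16 × 13 / 2 = 104.

104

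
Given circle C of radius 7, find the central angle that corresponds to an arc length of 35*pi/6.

Arc length L = 2πr × θ/360, so θ = 360L / (2πr).
θ = 360 × 35*pi/6 / (2π × 7)
θ = 150°
θ = 150°

150°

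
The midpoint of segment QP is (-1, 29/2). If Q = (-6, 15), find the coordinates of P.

Using the midpoint formula: M = ((x1 + x2)/2, (y1 + y2)/2)
We know M = (-1, 29/2) and Q = (-6, 15)
For x: -1 = (-6 + x2)/2, so x2 = 2*-1 - -6 = 4
For y: 29/2 = (15 + y2)/2, so y2 = 2*29/2 - 15 = 14
P = (4, 14)

(4, 14)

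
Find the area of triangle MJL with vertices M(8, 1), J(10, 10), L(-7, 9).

The Shoelace formula computes the area from vertex coordinates by summing cross products.
For vertices (8,1), (10,10), (-7,9):
Signed sum = 8*10 - 10*1 + 10*9 - -7*10 + -7*1 - 8*9
= 70 + 160 + -79 = 151
Area = (1/2)|151| = 151/2.

151/2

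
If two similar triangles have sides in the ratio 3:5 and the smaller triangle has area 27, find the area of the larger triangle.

Area ratio = (3/5)^2 = 9/25. Area of the larger triangle = 27 * 25/9 = 75.

75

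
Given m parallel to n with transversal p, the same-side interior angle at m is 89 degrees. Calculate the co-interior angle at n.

Co-interior (same-side interior) angles are between the parallel lines on the same side of the transversal.
Unlike corresponding or alternate interior angles, they are supplementary rather than equal.
So the angle = 180 - 89 = 91 degrees.

91 degrees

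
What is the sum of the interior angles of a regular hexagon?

The sum of interior angles of an n-sided polygon is (n - 2) * 180.
For n = 6: (6 - 2) * 180 = 4 * 180 = 720 degrees.

720 degrees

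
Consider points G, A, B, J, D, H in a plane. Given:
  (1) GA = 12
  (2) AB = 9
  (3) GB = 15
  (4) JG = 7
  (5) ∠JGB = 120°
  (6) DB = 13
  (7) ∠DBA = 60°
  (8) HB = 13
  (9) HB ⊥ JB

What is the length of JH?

Step 1: By the law of cosines on triangle BGJ: BJ² = 15² + 7² − 2·15·7·cos(120°) = 379, so BJ ≈ 19.47.
Step 2: By the law of cosines on triangle JBH: JH² = 19.47² + 13² − 2·19.47·13·cos(90°) = 548, so JH = 2·√137.

Therefore, the length of JH = 2·√137.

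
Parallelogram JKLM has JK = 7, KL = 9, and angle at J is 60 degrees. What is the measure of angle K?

Consecutive angles are supplementary: angle K = 180 - 60 = 120 degrees.

120 degrees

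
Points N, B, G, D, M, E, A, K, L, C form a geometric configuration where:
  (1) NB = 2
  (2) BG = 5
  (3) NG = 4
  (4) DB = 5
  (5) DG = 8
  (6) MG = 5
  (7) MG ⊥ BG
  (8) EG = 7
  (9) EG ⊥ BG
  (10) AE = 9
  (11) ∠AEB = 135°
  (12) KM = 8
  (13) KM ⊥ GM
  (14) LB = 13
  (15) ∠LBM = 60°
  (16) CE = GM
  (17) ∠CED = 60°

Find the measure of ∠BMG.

Step 1: By the law of cosines on triangle MGB: MB² = 5² + 5² − 2·5·5·cos(90°) = 50, so MB = 5·√2.
Step 2: By the inverse law of cosines on triangle BMG: cos(∠BMG) = ((5·√2)² + 5² − 5²) / (2·5·√2·5) = 50/70.71 = 0.7071, so ∠BMG = 45°.

Therefore, the measure of angle ∠BMG = 45°.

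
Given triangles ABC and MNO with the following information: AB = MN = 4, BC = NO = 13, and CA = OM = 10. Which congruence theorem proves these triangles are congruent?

Consider the given information: AB = MN = 4, BC = NO = 13, and CA = OM = 10
This is not ASA or HL: ASA requires two angles and the side between them. HL only applies to right triangles with matching hypotenuse and leg.
The correct criterion is SSS. All three pairs of corresponding sides are equal (Side-Side-Side).

SSS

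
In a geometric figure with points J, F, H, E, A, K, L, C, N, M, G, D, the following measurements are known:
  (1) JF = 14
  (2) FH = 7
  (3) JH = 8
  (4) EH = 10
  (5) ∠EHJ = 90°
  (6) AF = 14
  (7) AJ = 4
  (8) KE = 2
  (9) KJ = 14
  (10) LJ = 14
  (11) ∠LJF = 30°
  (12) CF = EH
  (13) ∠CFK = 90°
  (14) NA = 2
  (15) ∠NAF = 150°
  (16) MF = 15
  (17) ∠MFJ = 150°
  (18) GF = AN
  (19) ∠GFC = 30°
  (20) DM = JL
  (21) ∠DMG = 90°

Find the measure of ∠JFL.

Step 1: By the law of cosines on triangle FJL: FL² = 14² + 14² − 2·14·14·cos(30°) = 52.52, so FL ≈ 7.25.
Step 2: By the inverse law of cosines on triangle JFL: cos(∠JFL) = (14² + 7.25² − 14²) / (2·14·7.25) = 52.52/202.91 = 0.2588, so ∠JFL = 75°.

Therefore, the measure of angle ∠JFL = 75°.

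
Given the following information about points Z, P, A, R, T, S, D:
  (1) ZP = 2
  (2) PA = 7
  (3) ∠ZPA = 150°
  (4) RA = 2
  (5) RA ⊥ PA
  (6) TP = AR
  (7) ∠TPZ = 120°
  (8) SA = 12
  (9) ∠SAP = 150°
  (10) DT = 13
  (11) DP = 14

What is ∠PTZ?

From the given relations: TP = AR = 2.
Step 1: By the law of cosines on triangle TPZ: TZ² = 2² + 2² − 2·2·2·cos(120°) = 12, so TZ = 2·√3.
Step 2: By the inverse law of cosines on triangle PTZ: cos(∠PTZ) = (2² + (2·√3)² − 2²) / (2·2·2·√3) = 12/13.86 = 0.866, so ∠PTZ = 30°.

Therefore, the measure of angle ∠PTZ = 30°.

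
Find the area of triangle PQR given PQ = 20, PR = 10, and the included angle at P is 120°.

Area = (1/2) * PQ * PR * sin(P)
Area = (1/2) * 20 * 10 * sin(120°)
Area = (1/2) * 20 * 10 * sqrt(3)/2
Area = 50*sqrt(3)

50*sqrt(3)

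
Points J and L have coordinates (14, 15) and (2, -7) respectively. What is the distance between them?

d = sqrt((-12)^2 + (-22)^2) = sqrt(628) = 2*sqrt(157)

2*sqrt(157)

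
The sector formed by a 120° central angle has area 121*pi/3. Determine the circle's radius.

r² = 360 × 121*pi/3 / (π × 120) = 121, so r = 11.

11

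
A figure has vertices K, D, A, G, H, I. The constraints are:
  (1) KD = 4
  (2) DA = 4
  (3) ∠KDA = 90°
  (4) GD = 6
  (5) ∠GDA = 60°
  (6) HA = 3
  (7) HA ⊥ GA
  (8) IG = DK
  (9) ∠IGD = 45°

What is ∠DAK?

Step 1: By the law of cosines on triangle ADK: AK² = 4² + 4² − 2·4·4·cos(90°) = 32, so AK = 4·√2.
Step 2: By the inverse law of cosines on triangle DAK: cos(∠DAK) = (4² + (4·√2)² − 4²) / (2·4·4·√2) = 32/45.25 = 0.7071, so ∠DAK = 45°.

Therefore, the measure of angle ∠DAK = 45°.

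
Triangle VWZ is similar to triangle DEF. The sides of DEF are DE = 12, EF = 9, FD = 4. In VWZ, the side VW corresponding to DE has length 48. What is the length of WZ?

Since the triangles are similar, the ratio of corresponding sides is constant.
Scale factor k = VW / DE = 48 / 12 = 4
WZ = k * EF = 4 * 9 = 36

36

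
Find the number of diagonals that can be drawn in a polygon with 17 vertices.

The number of diagonals in an n-gon is n(n - 3)/2.
For n = 17: 17(17 - 3)/2 = 17 × 14 / 2 = 119.

119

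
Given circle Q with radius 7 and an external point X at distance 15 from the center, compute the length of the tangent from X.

tangent = √(d² - r²) = √(15² - 7²) = √(225 - 49) = √176 = 4*sqrt(11)

4*sqrt(11)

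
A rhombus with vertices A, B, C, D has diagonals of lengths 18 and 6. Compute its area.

The diagonals of a rhombus divide it into four right triangles.
Each triangle has legs 18/ 2 = 9 and 6/2 = 3, so each has area (1/2)*9*3 = 27/2.
Four such triangles give total area = (d1 * d2) / 2 = 54.

54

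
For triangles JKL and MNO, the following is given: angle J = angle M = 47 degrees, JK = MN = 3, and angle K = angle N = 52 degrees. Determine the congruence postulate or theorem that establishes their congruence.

The given information matches ASA: Two pairs of corresponding angles and the included side are equal (Angle-Side-Angle).

ASA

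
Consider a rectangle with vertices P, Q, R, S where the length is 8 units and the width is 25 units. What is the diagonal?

Using the Pythagorean theorem:
d² = 8² + 25² = 64 + 625 = 689
d = sqrt(689)

sqrt(689)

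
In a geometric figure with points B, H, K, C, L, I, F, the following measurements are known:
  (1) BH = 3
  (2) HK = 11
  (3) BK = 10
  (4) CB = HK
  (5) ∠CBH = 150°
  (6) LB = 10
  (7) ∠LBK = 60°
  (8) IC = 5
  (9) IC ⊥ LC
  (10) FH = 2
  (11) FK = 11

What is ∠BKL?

Step 1: By the law of cosines on triangle KBL: KL² = 10² + 10² − 2·10·10·cos(60°) = 100, so KL = 10.
Step 2: By the inverse law of cosines on triangle BKL: cos(∠BKL) = (10² + 10² − 10²) / (2·10·10) = 100/200 = 0.5, so ∠BKL = 60°.

Therefore, the measure of angle ∠BKL = 60°.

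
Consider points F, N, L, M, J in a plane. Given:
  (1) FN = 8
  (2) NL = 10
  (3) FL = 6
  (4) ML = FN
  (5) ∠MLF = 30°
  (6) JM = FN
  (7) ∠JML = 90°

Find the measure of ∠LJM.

From the given relations: JM = FN = 8; ML = FN = 8.
Step 1: By the law of cosines on triangle JML: JL² = 8² + 8² − 2·8·8·cos(90°) = 128, so JL = 8·√2.
Step 2: By the inverse law of cosines on triangle LJM: cos(∠LJM) = ((8·√2)² + 8² − 8²) / (2·8·√2·8) = 128/181.02 = 0.7071, so ∠LJM = 45°.

Therefore, the measure of angle ∠LJM = 45°.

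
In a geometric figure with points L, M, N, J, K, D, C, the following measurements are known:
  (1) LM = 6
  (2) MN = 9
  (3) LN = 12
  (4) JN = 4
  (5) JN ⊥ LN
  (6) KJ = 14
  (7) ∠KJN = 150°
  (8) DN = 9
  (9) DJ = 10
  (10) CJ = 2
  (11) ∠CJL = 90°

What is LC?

Step 1: By the law of cosines on triangle LNJ: LJ² = 12² + 4² − 2·12·4·cos(90°) = 160, so LJ = 4·√10.
Step 2: By the law of cosines on triangle LJC: LC² = (4·√10)² + 2² − 2·4·√10·2·cos(90°) = 164, so LC = 2·√41.

Therefore, the length of LC = 2·√41.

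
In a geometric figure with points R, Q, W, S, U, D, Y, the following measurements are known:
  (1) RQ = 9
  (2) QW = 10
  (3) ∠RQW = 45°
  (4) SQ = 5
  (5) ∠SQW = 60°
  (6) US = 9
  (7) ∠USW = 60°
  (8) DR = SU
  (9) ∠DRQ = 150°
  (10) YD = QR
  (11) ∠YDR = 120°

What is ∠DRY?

From the given relations: DR = SU = 9; YD = QR = 9.
Step 1: By the law of cosines on triangle RDY: RY² = 9² + 9² − 2·9·9·cos(120°) = 243, so RY = 9·√3.
Step 2: By the inverse law of cosines on triangle DRY: cos(∠DRY) = (9² + (9·√3)² − 9²) / (2·9·9·√3) = 243/280.59 = 0.866, so ∠DRY = 30°.

Therefore, the measure of angle ∠DRY = 30°.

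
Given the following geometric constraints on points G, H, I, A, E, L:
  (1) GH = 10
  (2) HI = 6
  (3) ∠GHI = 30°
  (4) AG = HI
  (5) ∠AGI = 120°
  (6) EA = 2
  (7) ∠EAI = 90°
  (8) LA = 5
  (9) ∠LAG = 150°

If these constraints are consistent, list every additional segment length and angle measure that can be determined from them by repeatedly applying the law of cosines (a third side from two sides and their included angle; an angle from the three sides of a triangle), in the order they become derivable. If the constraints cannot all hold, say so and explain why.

The constraints are consistent. Derivable facts, in order:
After 1 step:
- GI ≈ 5.66
- GL ≈ 10.63
After 2 steps:
- IA ≈ 10.1
- ∠AGL = 13.6°
- ∠ALG = 16.4°
- ∠GIH = 118.02°
- ∠HGI = 31.98°
After 3 steps:
- IE ≈ 10.3
- ∠AIG = 30.95°
- ∠GAI = 29.05°
After 4 steps:
- ∠AEI = 78.8°
- ∠AIE = 11.2°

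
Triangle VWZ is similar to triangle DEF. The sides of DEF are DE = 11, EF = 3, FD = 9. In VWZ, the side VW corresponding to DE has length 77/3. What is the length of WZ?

k = 77/3/11 = 7/3. WZ = 7/3 * 3 = 7.

7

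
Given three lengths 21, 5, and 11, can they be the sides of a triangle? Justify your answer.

The longest side is 21. The other two sides sum to 5 + 11 = 16.
Since 16 ≤ 21, the two shorter sides cannot reach around to close the triangle.

No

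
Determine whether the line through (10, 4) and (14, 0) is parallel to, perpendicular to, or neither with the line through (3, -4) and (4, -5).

Slope of line 1: m1 = (0 - 4)/(14 - 10) = -4/4 = -1
Slope of line 2: m2 = (-5 - -4)/(4 - 3) = -1/1 = -1
Two lines are parallel if and only if they have equal slopes (or both are vertical).
Here m1 = m2 = -1, confirming the lines are parallel.

Parallel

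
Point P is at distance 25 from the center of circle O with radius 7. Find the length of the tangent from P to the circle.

Let T be the point of tangency. Then OT ⊥ PT (radius ⊥ tangent).
In right triangle OTP: OP² = OT² + PT²
25² = 7² + PT²
PT² = 576, PT = 24

24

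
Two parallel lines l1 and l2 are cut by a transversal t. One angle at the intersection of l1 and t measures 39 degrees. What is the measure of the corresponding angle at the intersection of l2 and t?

Corresponding angles are equal: 39 degrees.

39 degrees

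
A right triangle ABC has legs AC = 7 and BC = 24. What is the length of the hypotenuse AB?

AB = sqrt(7^2 + 24^2) = sqrt(625) = 25

25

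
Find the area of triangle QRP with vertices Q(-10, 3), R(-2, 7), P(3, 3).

Using the Shoelace formula for a triangle:
Area = (1/2)|x0(y1 - y2) + x1(y2 - y0) + x2(y0 - y1)|
Area = (1/2)|-10(7 - 3) + -2(3 - 3) + 3(3 - 7)|
Area = (1/2)|-40 + 0 + -12|
Area = (1/2)|-52|
Area = (1/2)(52)
Area = 26

26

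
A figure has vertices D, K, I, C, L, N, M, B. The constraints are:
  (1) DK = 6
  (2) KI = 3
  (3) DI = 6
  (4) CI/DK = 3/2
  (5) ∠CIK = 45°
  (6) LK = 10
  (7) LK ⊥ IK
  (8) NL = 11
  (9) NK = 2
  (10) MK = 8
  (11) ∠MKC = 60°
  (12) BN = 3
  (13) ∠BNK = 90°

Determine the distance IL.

Step 1: By the law of cosines on triangle IKL: IL² = 3² + 10² − 2·3·10·cos(90°) = 109, so IL = √109.

Therefore, the length of IL = √109.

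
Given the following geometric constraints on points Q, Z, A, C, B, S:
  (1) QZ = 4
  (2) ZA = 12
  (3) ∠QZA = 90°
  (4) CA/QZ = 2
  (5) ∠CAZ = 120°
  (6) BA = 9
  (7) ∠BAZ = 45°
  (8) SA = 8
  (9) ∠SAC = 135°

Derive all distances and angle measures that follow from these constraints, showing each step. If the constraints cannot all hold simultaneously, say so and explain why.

The constraints are consistent.

From the given relations:
  CA = 2·QZ = 2·4 = 8

Step 1: From QZ = 4, ZA = 12, and ∠QZA = 90°, by the law of cosines:
  QA² = QZ² + ZA² - 2·QZ·ZA·cos(90°) = 16 + 144 - 0 = 160
  QA = 4·√10

Step 2: From ZA = 12, AC = 8, and ∠ZAC = 120°, by the law of cosines:
  ZC² = ZA² + AC² - 2·ZA·AC·cos(120°) = 144 + 64 + 96 = 304
  ZC = 4·√19

Step 3: From ZA = 12, AB = 9, and ∠ZAB = 45°, by the law of cosines:
  ZB² = ZA² + AB² - 2·ZA·AB·cos(45°) = 144 + 81 - 152.7 = 72.26
  ZB ≈ 8.5

Step 4: From CA = 8, AS = 8, and ∠CAS = 135°, by the law of cosines:
  CS² = CA² + AS² - 2·CA·AS·cos(135°) = 64 + 64 + 90.51 = 218.5
  CS ≈ 14.78

Step 5: From QA = 4·√10, QZ = 4, AZ = 12, by the inverse law of cosines:
  cos(∠AQZ) = (QA² + QZ² - AZ²) / (2·QA·QZ)
  ∠AQZ = 71.57°

Step 6: From ZA = 12, ZB = 8.5, AB = 9, by the inverse law of cosines:
  cos(∠AZB) = (ZA² + ZB² - AB²) / (2·ZA·ZB)
  ∠AZB = 48.47°

Step 7: From ZA = 12, ZC = 4·√19, AC = 8, by the inverse law of cosines:
  cos(∠AZC) = (ZA² + ZC² - AC²) / (2·ZA·ZC)
  ∠AZC = 23.41°

Step 8: From AQ = 4·√10, AZ = 12, QZ = 4, by the inverse law of cosines:
  cos(∠QAZ) = (AQ² + AZ² - QZ²) / (2·AQ·AZ)
  ∠QAZ = 18.43°

Step 9: From CA = 8, CS = 14.78, AS = 8, by the inverse law of cosines:
  cos(∠ACS) = (CA² + CS² - AS²) / (2·CA·CS)
  ∠ACS = 22.5°

Step 10: From CA = 8, CZ = 4·√19, AZ = 12, by the inverse law of cosines:
  cos(∠ACZ) = (CA² + CZ² - AZ²) / (2·CA·CZ)
  ∠ACZ = 36.59°

Step 11: From BA = 9, BZ = 8.5, AZ = 12, by the inverse law of cosines:
  cos(∠ABZ) = (BA² + BZ² - AZ²) / (2·BA·BZ)
  ∠ABZ = 86.53°

Step 12: From SA = 8, SC = 14.78, AC = 8, by the inverse law of cosines:
  cos(∠ASC) = (SA² + SC² - AC²) / (2·SA·SC)
  ∠ASC = 22.5°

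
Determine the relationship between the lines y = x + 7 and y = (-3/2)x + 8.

Slope of line 1: m1 = 1
Slope of line 2: m2 = -3/2
m1 != m2 (1 != -3/2), so not parallel.
m1 * m2 = (1) * (-3/2) = -3/2 != -1, so not perpendicular.
The lines are neither parallel nor perpendicular.

Neither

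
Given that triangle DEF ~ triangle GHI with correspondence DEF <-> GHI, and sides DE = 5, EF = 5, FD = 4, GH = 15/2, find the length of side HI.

k = 15/2/5 = 3/2. HI = 3/2 * 5 = 15/2.

15/2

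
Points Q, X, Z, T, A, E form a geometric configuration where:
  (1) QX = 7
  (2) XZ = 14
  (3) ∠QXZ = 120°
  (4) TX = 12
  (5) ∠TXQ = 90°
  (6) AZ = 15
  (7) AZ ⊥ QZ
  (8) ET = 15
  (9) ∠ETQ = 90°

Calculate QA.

Step 1: By the law of cosines on triangle ZXQ: ZQ² = 14² + 7² − 2·14·7·cos(120°) = 343, so ZQ = 7·√7.
Step 2: By the law of cosines on triangle QZA: QA² = (7·√7)² + 15² − 2·7·√7·15·cos(90°) = 568, so QA = 2·√142.

Therefore, the length of QA = 2·√142.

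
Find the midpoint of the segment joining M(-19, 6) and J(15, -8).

The midpoint is the average of the coordinates:
x: (-19 + 15)/2 = -2
y: (6 + -8)/2 = -1
Midpoint = (-2, -1)

(-2, -1)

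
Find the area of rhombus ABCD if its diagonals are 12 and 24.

Area of a rhombus = (d1 * d2) / 2
Area = (12 * 24) / 2
Area = 288 / 2
Area = 144

144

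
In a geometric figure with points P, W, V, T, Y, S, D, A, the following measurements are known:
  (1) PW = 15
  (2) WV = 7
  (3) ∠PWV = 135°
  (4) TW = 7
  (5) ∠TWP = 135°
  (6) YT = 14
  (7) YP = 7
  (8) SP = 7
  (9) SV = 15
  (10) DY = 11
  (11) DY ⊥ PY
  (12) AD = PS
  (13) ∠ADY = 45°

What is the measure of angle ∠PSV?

Step 1: By the law of cosines on triangle PWV: PV² = 15² + 7² − 2·15·7·cos(135°) = 422.49, so PV ≈ 20.55.
Step 2: By the inverse law of cosines on triangle PSV: cos(∠PSV) = (7² + 15² − 20.55²) / (2·7·15) = -148.49/210 = -0.7071, so ∠PSV = 135°.

Therefore, the measure of angle ∠PSV = 135°.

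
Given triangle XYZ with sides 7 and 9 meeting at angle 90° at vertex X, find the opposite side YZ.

By the law of cosines: YZ^2 = XY^2 + XZ^2 - 2*XY*XZ*cos(X)
YZ^2 = 7^2 + 9^2 - 2*7*9*cos(90°)
YZ^2 = 49 + 81 - 126*(0)
YZ^2 = 130
YZ = sqrt(130)

sqrt(130)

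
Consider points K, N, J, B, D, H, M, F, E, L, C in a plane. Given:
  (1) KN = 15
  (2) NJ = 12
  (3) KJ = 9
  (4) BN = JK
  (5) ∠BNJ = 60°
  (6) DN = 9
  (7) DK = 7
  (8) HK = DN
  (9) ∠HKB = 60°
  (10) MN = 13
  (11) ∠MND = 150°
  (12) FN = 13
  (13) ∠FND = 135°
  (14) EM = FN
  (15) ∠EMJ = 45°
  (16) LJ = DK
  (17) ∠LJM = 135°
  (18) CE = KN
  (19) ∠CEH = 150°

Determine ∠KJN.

Step 1: By the inverse law of cosines on triangle KJN: cos(∠KJN) = (9² + 12² − 15²) / (2·9·12) = 0/216 = 0, so ∠KJN = 90°.

Therefore, the measure of angle ∠KJN = 90°.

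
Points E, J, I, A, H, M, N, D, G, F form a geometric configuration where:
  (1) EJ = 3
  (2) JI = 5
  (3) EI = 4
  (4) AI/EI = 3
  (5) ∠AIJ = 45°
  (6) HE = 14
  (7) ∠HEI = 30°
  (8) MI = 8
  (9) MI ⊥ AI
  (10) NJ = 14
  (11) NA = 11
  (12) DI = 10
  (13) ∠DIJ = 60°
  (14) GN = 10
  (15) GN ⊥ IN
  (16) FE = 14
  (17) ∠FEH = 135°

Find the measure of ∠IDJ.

Step 1: By the law of cosines on triangle DIJ: DJ² = 10² + 5² − 2·10·5·cos(60°) = 75, so DJ = 5·√3.
Step 2: By the inverse law of cosines on triangle IDJ: cos(∠IDJ) = (10² + (5·√3)² − 5²) / (2·10·5·√3) = 150/173.21 = 0.866, so ∠IDJ = 30°.

Therefore, the measure of angle ∠IDJ = 30°.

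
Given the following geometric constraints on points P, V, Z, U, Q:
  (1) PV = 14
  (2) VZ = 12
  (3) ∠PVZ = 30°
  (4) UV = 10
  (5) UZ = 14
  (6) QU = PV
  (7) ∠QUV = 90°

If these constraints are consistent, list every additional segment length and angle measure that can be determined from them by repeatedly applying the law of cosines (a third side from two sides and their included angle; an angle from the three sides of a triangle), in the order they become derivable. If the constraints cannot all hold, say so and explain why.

The constraints are consistent. Derivable facts, in order:
After 1 step:
- PZ ≈ 7
- VQ = 2·√74
- ∠UVZ = 78.46°
- ∠UZV = 44.42°
- ∠VUZ = 57.12°
After 2 steps:
- ∠PZV = 91.02°
- ∠QVU = 54.46°
- ∠UQV = 35.54°
- ∠VPZ = 58.98°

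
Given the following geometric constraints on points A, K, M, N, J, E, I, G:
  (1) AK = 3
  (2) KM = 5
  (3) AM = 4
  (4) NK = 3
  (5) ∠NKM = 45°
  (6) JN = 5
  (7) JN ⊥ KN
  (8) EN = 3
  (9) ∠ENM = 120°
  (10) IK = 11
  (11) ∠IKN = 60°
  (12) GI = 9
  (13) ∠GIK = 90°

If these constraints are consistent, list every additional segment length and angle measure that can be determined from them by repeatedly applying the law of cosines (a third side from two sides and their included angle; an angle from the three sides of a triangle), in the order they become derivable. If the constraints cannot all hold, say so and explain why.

The constraints are consistent. Derivable facts, in order:
After 1 step:
- KG ≈ 14.21
- KJ = √34
- MN ≈ 3.58
- NI = √97
- ∠AKM = 53.13°
- ∠AMK = 36.87°
- ∠KAM = 90°
After 2 steps:
- ME ≈ 5.7
- ∠GKI = 39.29°
- ∠IGK = 50.71°
- ∠INK = 104.7°
- ∠JKN = 59.04°
- ∠KIN = 15.3°
- ∠KJN = 30.96°
- ∠KMN = 36.39°
- ∠KNM = 98.61°
After 3 steps:
- ∠EMN = 27.11°
- ∠MEN = 32.89°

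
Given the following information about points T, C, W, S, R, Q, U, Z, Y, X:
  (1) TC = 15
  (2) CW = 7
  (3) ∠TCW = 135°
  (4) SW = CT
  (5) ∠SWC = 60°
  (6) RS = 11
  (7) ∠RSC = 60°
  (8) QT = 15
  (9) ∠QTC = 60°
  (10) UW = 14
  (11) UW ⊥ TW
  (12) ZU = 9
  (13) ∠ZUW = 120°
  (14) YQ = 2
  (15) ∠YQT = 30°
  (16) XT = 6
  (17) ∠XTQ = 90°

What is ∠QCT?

Step 1: By the law of cosines on triangle CTQ: CQ² = 15² + 15² − 2·15·15·cos(60°) = 225, so CQ = 15.
Step 2: By the inverse law of cosines on triangle QCT: cos(∠QCT) = (15² + 15² − 15²) / (2·15·15) = 225/450 = 0.5, so ∠QCT = 60°.

Therefore, the measure of angle ∠QCT = 60°.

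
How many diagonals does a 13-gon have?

The number of diagonals in an n-gon is n(n - 3)/2.
For n = 13: 13(13 - 3)/2 = 13 × 10 / 2 = 65.

65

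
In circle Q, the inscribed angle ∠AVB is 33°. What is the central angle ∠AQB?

By the inscribed angle theorem, the central angle is twice the inscribed angle.
Central angle = 2 × 33° = 66°

66°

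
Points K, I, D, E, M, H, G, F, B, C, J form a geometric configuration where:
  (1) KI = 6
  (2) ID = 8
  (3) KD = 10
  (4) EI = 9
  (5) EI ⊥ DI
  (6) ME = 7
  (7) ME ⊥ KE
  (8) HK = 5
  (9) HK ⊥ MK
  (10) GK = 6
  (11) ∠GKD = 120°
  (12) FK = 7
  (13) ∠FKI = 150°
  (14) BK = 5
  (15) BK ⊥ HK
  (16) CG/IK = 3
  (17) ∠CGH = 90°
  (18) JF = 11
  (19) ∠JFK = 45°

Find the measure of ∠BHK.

Step 1: By the law of cosines on triangle HKB: HB² = 5² + 5² − 2·5·5·cos(90°) = 50, so HB = 5·√2.
Step 2: By the inverse law of cosines on triangle BHK: cos(∠BHK) = ((5·√2)² + 5² − 5²) / (2·5·√2·5) = 50/70.71 = 0.7071, so ∠BHK = 45°.

Therefore, the measure of angle ∠BHK = 45°.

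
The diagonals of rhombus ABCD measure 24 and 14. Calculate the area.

The diagonals of a rhombus divide it into four right triangles.
Each triangle has legs 24/ 2 = 12 and 14/2 = 7, so each has area (1/2)*12*7 = 42.
Four such triangles give total area = (d1 * d2) / 2 = 168.

168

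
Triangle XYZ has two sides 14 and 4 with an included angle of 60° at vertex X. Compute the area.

Area = (1/2)(14)(4) sin(60°) = (1/2)(14)(4)(sqrt(3)/2) = 14*sqrt(3)

14*sqrt(3)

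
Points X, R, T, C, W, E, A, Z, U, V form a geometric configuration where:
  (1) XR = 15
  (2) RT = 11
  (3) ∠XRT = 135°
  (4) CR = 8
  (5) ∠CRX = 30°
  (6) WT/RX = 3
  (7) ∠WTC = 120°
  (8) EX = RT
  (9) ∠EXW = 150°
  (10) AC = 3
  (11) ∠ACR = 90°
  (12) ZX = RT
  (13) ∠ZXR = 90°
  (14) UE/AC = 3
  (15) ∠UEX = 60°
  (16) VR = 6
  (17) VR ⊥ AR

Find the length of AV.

Step 1: By the law of cosines on triangle ACR: AR² = 3² + 8² − 2·3·8·cos(90°) = 73, so AR = √73.
Step 2: By the law of cosines on triangle ARV: AV² = √73² + 6² − 2·√73·6·cos(90°) = 109, so AV = √109.

Therefore, the length of AV = √109.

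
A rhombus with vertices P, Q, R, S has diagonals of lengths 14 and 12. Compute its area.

The diagonals of a rhombus divide it into four right triangles.
Each triangle has legs 14/ 2 = 7 and 12/2 = 6, so each has area (1/2)*7*6 = 21.
Four such triangles give total area = (d1 * d2) / 2 = 84.

84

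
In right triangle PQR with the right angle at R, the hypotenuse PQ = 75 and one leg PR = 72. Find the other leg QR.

Rearranging the Pythagorean theorem to solve for the unknown leg:
leg^2 = hypotenuse^2 - known_leg^2 = 5625 - 5184 = 441
leg = sqrt(441) = 21.

21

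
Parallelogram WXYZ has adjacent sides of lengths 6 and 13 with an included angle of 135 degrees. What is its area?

The area of a parallelogram equals the product of two adjacent sides times the sine of the included angle.
This is because the height equals 13 * sin(135°) = 13*sqrt(2)/2.
Area = 6 * 13*sqrt(2)/2 = 39*sqrt(2)

39*sqrt(2)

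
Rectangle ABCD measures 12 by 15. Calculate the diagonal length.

d = sqrt(12^2 + 15^2) = sqrt(369) = 3*sqrt(41)

3*sqrt(41)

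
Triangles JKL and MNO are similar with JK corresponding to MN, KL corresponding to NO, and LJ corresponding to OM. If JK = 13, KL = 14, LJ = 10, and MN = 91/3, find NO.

Since the triangles are similar, the ratio of corresponding sides is constant.
Scale factor k = MN / JK = 91/3 / 13 = 7/3
NO = k * KL = 7/3 * 14 = 98/3

98/3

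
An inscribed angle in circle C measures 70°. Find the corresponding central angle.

Central angle = 2 × 70° = 140° (inscribed angle theorem).

140°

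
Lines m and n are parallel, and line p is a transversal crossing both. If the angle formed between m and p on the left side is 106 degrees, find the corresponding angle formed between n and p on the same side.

Corresponding angles formed by parallel lines and a transversal are equal.
The given angle is 106 degrees.
The corresponding angle = 106 degrees.

106 degrees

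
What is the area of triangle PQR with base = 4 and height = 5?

Area = (1/2)(4)(5) = 10

10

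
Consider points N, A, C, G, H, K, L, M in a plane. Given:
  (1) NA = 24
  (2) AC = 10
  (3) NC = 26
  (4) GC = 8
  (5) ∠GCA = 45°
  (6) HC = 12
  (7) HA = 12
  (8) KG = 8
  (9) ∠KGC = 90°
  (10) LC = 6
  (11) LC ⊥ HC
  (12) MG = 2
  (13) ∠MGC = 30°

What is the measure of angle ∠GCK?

Step 1: By the law of cosines on triangle CGK: CK² = 8² + 8² − 2·8·8·cos(90°) = 128, so CK = 8·√2.
Step 2: By the inverse law of cosines on triangle GCK: cos(∠GCK) = (8² + (8·√2)² − 8²) / (2·8·8·√2) = 128/181.02 = 0.7071, so ∠GCK = 45°.

Therefore, the measure of angle ∠GCK = 45°.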